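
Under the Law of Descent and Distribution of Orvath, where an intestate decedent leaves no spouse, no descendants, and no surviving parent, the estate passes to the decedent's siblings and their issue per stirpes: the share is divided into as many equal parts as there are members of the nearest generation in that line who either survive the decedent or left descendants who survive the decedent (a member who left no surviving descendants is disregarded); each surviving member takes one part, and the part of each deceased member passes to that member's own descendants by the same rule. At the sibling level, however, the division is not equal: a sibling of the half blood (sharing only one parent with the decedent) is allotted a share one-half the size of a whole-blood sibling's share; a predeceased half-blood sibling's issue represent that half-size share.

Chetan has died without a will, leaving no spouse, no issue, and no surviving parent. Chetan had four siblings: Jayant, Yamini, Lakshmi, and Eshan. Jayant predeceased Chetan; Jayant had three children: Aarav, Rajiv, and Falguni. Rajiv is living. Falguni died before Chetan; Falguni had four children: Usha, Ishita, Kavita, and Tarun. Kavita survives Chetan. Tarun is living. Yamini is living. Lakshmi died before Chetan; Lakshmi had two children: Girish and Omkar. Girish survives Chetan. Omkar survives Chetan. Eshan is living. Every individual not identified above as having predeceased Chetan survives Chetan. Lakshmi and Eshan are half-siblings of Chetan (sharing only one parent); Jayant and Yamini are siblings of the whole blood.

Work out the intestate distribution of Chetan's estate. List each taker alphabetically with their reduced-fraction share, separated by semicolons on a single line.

No spouse, descendants, or parent survives, so the estate passes to Chetan's siblings per stirpes.
Half-blood siblings count for one-half the weight of whole-blood siblings at the initial division.
Dividing 1 in proportion to weights (total weight 3): Jayant (weight 1) → 1/3; Yamini (weight 1) → 1/3; Lakshmi (weight 1/2) → 1/6; Eshan (weight 1/2) → 1/6.
Jayant predeceased; the 1/3 allotted to Jayant's branch passes to Jayant's issue by representation.
The 1/3 is divided into 3 equal shares of 1/9 among Aarav, Rajiv, Falguni.
Aarav is living and takes 1/9.
Rajiv is living and takes 1/9.
Falguni predeceased; the 1/9 allotted to Falguni's branch passes to Falguni's issue by representation.
The 1/9 is divided into 4 equal shares of 1/36 among Usha, Ishita, Kavita, Tarun.
Usha is living and takes 1/36.
Ishita is living and takes 1/36.
Kavita is living and takes 1/36.
Tarun is living and takes 1/36.
Yamini is living and takes 1/3.
Lakshmi predeceased; the 1/6 allotted to Lakshmi's branch passes to Lakshmi's issue by representation.
The 1/6 is divided into 2 equal shares of 1/12 among Girish, Omkar.
Girish is living and takes 1/12.
Omkar is living and takes 1/12.
Eshan is living and takes 1/6.

Aarav 1/9; Eshan 1/6; Girish 1/12; Ishita 1/36; Kavita 1/36; Omkar 1/12; Rajiv 1/9; Tarun 1/36; Usha 1/36; Yamini 1/3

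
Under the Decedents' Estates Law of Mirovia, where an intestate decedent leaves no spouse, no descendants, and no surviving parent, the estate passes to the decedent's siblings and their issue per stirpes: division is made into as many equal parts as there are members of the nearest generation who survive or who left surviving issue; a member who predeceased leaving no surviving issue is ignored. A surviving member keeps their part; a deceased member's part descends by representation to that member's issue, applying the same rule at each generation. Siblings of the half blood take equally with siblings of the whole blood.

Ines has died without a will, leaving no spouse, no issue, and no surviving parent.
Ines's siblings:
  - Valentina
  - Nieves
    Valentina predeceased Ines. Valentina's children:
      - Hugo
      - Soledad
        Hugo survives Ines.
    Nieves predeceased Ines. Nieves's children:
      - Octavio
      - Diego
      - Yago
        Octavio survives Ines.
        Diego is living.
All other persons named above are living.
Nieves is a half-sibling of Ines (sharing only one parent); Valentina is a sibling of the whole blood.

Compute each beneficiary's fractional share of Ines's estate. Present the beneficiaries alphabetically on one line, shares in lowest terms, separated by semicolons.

Diego 1/6; Hugo 1/4; Octavio 1/6; Soledad 1/4; Yago 1/6

No spouse, descendants, or parent survives, so the estate passes to Ines's siblings per stirpes.
Half-blood and whole-blood siblings take equally under the stated rule.
The estate is divided into 2 equal shares of 1/2 among Valentina, Nieves.
Valentina predeceased; the 1/2 allotted to Valentina's branch passes to Valentina's issue by representation.
The 1/2 is divided into 2 equal shares of 1/4 among Hugo, Soledad.
Hugo is living and takes 1/4.
Soledad is living and takes 1/4.
Nieves predeceased; the 1/2 allotted to Nieves's branch passes to Nieves's issue by representation.
The 1/2 is divided into 3 equal shares of 1/6 among Octavio, Diego, Yago.
Octavio is living and takes 1/6.
Diego is living and takes 1/6.
Yago is living and takes 1/6.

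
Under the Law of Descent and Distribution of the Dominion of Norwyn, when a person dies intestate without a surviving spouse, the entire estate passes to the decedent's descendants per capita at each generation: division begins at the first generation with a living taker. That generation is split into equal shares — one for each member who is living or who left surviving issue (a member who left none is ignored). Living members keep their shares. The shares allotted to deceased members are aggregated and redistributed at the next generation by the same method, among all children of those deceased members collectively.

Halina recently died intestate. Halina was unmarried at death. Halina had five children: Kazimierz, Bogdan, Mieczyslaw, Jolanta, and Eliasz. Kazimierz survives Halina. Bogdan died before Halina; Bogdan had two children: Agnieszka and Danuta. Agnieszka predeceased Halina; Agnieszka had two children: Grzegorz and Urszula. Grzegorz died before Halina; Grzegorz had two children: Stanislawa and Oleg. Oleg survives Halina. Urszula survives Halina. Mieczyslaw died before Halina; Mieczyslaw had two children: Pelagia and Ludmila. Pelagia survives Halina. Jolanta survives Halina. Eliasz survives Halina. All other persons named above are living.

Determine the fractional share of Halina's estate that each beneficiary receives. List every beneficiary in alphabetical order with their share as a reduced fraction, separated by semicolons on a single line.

Danuta 1/10; Eliasz 1/5; Jolanta 1/5; Kazimierz 1/5; Ludmila 1/10; Oleg 1/40; Pelagia 1/10; Stanislawa 1/40; Urszula 1/20

There is no surviving spouse, so the entire estate passes to Halina's descendants per capita at each generation.
At generation 1 (Kazimierz, Bogdan, Mieczyslaw, Jolanta, Eliasz) there are 5 shares of (1)/5 = 1/5 each.
Living: Kazimierz, Jolanta, and Eliasz — each takes 1/5.
Deceased: Bogdan and Mieczyslaw. Their combined 2/5 is pooled and carried to generation 2.
At generation 2 (Agnieszka, Danuta, Pelagia, Ludmila) there are 4 shares of (2/5)/4 = 1/10 each.
Living: Danuta, Pelagia, and Ludmila — each takes 1/10.
Deceased: Agnieszka. That 1/10 share is carried to generation 3.
At generation 3 (Grzegorz, Urszula) there are 2 shares of (1/10)/2 = 1/20 each.
Living: Urszula — each takes 1/20.
Deceased: Grzegorz. That 1/20 share is carried to generation 4.
At generation 4 (Stanislawa, Oleg) there are 2 shares of (1/20)/2 = 1/40 each.
Living: Stanislawa and Oleg — each takes 1/40.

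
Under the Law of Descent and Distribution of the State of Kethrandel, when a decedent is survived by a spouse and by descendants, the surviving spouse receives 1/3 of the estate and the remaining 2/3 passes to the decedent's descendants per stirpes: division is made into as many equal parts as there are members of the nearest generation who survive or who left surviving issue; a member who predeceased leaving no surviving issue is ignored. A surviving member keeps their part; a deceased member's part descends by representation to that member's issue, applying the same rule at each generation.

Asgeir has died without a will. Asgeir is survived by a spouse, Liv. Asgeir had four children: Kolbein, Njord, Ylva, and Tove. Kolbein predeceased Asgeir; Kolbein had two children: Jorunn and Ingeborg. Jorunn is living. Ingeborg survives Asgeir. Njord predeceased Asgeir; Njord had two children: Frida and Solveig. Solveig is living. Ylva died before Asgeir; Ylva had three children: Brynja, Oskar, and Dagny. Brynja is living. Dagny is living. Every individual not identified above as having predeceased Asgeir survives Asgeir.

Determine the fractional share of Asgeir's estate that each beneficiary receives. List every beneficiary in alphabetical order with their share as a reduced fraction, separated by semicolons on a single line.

Brynja 1/18; Dagny 1/18; Frida 1/12; Ingeborg 1/12; Jorunn 1/12; Liv 1/3; Oskar 1/18; Solveig 1/12; Tove 1/6

Liv, as surviving spouse, takes 1/3.
The remaining 2/3 passes to Asgeir's descendants per stirpes.
The 2/3 is divided into 4 equal shares of 1/6 among Kolbein, Njord, Ylva, Tove.
Kolbein predeceased; the 1/6 allotted to Kolbein's branch passes to Kolbein's issue by representation.
The 1/6 is divided into 2 equal shares of 1/12 among Jorunn, Ingeborg.
Jorunn is living and takes 1/12.
Ingeborg is living and takes 1/12.
Njord predeceased; the 1/6 allotted to Njord's branch passes to Njord's issue by representation.
The 1/6 is divided into 2 equal shares of 1/12 among Frida, Solveig.
Frida is living and takes 1/12.
Solveig is living and takes 1/12.
Ylva predeceased; the 1/6 allotted to Ylva's branch passes to Ylva's issue by representation.
The 1/6 is divided into 3 equal shares of 1/18 among Brynja, Oskar, Dagny.
Brynja is living and takes 1/18.
Oskar is living and takes 1/18.
Dagny is living and takes 1/18.
Tove is living and takes 1/6.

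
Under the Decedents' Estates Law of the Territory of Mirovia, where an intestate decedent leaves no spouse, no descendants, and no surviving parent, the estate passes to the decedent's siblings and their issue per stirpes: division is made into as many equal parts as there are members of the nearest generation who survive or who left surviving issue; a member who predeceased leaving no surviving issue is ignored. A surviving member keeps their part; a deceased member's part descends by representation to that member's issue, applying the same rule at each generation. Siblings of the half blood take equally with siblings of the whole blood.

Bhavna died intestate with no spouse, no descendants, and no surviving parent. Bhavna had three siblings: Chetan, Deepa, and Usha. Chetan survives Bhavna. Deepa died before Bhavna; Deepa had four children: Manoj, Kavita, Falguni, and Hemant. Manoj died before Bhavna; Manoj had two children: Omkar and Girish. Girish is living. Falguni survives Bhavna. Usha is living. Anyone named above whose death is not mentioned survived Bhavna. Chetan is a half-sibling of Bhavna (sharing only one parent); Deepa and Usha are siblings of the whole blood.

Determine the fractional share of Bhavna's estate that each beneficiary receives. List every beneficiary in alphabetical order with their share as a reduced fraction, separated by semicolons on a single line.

Chetan 1/3; Falguni 1/12; Girish 1/24; Hemant 1/12; Kavita 1/12; Omkar 1/24; Usha 1/3

No spouse, descendants, or parent survives, so the estate passes to Bhavna's siblings per stirpes.
Half-blood and whole-blood siblings take equally under the stated rule.
The estate is divided into 3 equal shares of 1/3 among Chetan, Deepa, Usha.
Chetan is living and takes 1/3.
Deepa predeceased; the 1/3 allotted to Deepa's branch passes to Deepa's issue by representation.
The 1/3 is divided into 4 equal shares of 1/12 among Manoj, Kavita, Falguni, Hemant.
Manoj predeceased; the 1/12 allotted to Manoj's branch passes to Manoj's issue by representation.
The 1/12 is divided into 2 equal shares of 1/24 among Omkar, Girish.
Omkar is living and takes 1/24.
Girish is living and takes 1/24.
Kavita is living and takes 1/12.
Falguni is living and takes 1/12.
Hemant is living and takes 1/12.
Usha is living and takes 1/3.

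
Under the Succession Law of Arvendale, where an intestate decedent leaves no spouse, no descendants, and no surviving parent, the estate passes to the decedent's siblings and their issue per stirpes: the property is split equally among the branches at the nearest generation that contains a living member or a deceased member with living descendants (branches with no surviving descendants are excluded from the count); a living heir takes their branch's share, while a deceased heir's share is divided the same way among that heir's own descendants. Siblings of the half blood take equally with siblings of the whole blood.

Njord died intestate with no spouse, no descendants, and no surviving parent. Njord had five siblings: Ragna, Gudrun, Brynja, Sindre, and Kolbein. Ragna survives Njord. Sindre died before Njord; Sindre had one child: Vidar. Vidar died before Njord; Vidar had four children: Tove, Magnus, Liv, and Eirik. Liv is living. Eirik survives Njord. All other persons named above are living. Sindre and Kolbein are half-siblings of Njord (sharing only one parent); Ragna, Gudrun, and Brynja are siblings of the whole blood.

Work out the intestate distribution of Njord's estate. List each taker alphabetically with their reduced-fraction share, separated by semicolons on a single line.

No spouse, descendants, or parent survives, so the estate passes to Njord's siblings per stirpes.
Half-blood and whole-blood siblings take equally under the stated rule.
The estate is divided into 5 equal shares of 1/5 among Ragna, Gudrun, Brynja, Sindre, Kolbein.
Ragna is living and takes 1/5.
Gudrun is living and takes 1/5.
Brynja is living and takes 1/5.
Sindre predeceased; the 1/5 allotted to Sindre's branch passes to Sindre's issue by representation.
Vidar's line is the sole branch at this level, so the full 1/5 passes to Vidar's issue by representation.
The 1/5 is divided into 4 equal shares of 1/20 among Tove, Magnus, Liv, Eirik.
Tove is living and takes 1/20.
Magnus is living and takes 1/20.
Liv is living and takes 1/20.
Eirik is living and takes 1/20.
Kolbein is living and takes 1/5.

Brynja 1/5; Eirik 1/20; Gudrun 1/5; Kolbein 1/5; Liv 1/20; Magnus 1/20; Ragna 1/5; Tove 1/20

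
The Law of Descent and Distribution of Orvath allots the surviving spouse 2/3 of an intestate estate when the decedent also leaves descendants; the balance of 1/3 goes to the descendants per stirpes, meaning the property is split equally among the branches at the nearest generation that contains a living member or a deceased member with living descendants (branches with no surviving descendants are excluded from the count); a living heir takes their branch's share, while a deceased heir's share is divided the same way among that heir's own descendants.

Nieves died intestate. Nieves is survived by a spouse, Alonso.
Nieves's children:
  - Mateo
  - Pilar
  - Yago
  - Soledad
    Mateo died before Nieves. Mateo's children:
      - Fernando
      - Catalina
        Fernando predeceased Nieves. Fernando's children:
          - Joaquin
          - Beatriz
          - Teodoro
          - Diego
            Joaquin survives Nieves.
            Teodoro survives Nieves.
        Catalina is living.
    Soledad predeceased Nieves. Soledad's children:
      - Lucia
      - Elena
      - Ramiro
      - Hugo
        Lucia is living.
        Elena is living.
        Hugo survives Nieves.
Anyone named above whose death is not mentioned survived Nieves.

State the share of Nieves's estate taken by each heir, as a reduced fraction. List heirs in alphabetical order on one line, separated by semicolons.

Alonso, as surviving spouse, takes 2/3.
The remaining 1/3 passes to Nieves's descendants per stirpes.
The 1/3 is divided into 4 equal shares of 1/12 among Mateo, Pilar, Yago, Soledad.
Mateo predeceased; the 1/12 allotted to Mateo's branch passes to Mateo's issue by representation.
The 1/12 is divided into 2 equal shares of 1/24 among Fernando, Catalina.
Fernando predeceased; the 1/24 allotted to Fernando's branch passes to Fernando's issue by representation.
The 1/24 is divided into 4 equal shares of 1/96 among Joaquin, Beatriz, Teodoro, Diego.
Joaquin is living and takes 1/96.
Beatriz is living and takes 1/96.
Teodoro is living and takes 1/96.
Diego is living and takes 1/96.
Catalina is living and takes 1/24.
Pilar is living and takes 1/12.
Yago is living and takes 1/12.
Soledad predeceased; the 1/12 allotted to Soledad's branch passes to Soledad's issue by representation.
The 1/12 is divided into 4 equal shares of 1/48 among Lucia, Elena, Ramiro, Hugo.
Lucia is living and takes 1/48.
Elena is living and takes 1/48.
Ramiro is living and takes 1/48.
Hugo is living and takes 1/48.

Alonso 2/3; Beatriz 1/96; Catalina 1/24; Diego 1/96; Elena 1/48; Hugo 1/48; Joaquin 1/96; Lucia 1/48; Pilar 1/12; Ramiro 1/48; Teodoro 1/96; Yago 1/12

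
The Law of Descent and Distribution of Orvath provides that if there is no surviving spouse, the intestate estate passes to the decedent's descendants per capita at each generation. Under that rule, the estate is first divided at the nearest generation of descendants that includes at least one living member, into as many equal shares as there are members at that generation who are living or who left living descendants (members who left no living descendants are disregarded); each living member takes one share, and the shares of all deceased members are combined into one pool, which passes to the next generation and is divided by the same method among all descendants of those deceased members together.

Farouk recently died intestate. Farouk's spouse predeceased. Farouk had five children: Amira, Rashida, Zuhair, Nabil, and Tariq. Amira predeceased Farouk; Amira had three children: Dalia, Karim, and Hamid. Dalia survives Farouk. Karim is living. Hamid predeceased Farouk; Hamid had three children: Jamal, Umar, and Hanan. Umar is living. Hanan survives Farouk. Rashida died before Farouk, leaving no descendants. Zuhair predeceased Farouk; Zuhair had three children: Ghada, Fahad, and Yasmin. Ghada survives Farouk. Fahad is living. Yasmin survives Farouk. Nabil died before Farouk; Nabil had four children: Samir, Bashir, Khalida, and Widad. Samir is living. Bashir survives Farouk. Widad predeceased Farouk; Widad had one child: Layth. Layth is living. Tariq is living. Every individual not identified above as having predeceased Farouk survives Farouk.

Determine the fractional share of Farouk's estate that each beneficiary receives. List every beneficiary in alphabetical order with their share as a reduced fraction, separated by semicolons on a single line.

There is no surviving spouse, so the entire estate passes to Farouk's descendants per capita at each generation.
At generation 1 (Amira, Zuhair, Nabil, Tariq) there are 4 shares of (1)/4 = 1/4 each.
Living: Tariq — each takes 1/4.
Deceased: Amira, Zuhair, and Nabil. Their combined 3/4 is pooled and carried to generation 2.
At generation 2 (Dalia, Karim, Hamid, Ghada, Fahad, Yasmin, Samir, Bashir, Khalida, Widad) there are 10 shares of (3/4)/10 = 3/40 each.
Living: Dalia, Karim, Ghada, Fahad, Yasmin, Samir, Bashir, and Khalida — each takes 3/40.
Deceased: Hamid and Widad. Their combined 3/20 is pooled and carried to generation 3.
At generation 3 (Jamal, Umar, Hanan, Layth) there are 4 shares of (3/20)/4 = 3/80 each.
Living: Jamal, Umar, Hanan, and Layth — each takes 3/80.

Bashir 3/40; Dalia 3/40; Fahad 3/40; Ghada 3/40; Hanan 3/80; Jamal 3/80; Karim 3/40; Khalida 3/40; Layth 3/80; Samir 3/40; Tariq 1/4; Umar 3/80; Yasmin 3/40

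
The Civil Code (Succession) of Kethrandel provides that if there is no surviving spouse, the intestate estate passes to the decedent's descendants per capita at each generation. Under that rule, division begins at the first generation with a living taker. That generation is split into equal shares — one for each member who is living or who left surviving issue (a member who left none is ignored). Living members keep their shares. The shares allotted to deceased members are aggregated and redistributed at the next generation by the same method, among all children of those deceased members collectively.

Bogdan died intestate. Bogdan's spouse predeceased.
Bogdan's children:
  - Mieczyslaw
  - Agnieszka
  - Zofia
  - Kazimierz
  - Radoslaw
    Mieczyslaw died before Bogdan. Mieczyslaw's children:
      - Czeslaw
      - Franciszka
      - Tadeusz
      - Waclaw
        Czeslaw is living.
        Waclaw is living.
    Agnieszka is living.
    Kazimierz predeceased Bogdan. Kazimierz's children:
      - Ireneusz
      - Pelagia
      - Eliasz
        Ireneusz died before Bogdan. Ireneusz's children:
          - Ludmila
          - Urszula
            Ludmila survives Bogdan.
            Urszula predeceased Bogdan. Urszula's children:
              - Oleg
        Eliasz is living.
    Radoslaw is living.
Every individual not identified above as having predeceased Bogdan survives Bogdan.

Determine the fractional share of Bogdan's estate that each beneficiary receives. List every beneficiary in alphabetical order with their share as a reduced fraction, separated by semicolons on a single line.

Agnieszka 1/5; Czeslaw 2/35; Eliasz 2/35; Franciszka 2/35; Ludmila 1/35; Oleg 1/35; Pelagia 2/35; Radoslaw 1/5; Tadeusz 2/35; Waclaw 2/35; Zofia 1/5

There is no surviving spouse, so the entire estate passes to Bogdan's descendants per capita at each generation.
At generation 1 (Mieczyslaw, Agnieszka, Zofia, Kazimierz, Radoslaw) there are 5 shares of (1)/5 = 1/5 each.
Living: Agnieszka, Zofia, and Radoslaw — each takes 1/5.
Deceased: Mieczyslaw and Kazimierz. Their combined 2/5 is pooled and carried to generation 2.
At generation 2 (Czeslaw, Franciszka, Tadeusz, Waclaw, Ireneusz, Pelagia, Eliasz) there are 7 shares of (2/5)/7 = 2/35 each.
Living: Czeslaw, Franciszka, Tadeusz, Waclaw, Pelagia, and Eliasz — each takes 2/35.
Deceased: Ireneusz. That 2/35 share is carried to generation 3.
At generation 3 (Ludmila, Urszula) there are 2 shares of (2/35)/2 = 1/35 each.
Living: Ludmila — each takes 1/35.
Deceased: Urszula. That 1/35 share is carried to generation 4.
At generation 4 (Oleg) there are 1 shares of (1/35)/1 = 1/35 each.
Living: Oleg — each takes 1/35.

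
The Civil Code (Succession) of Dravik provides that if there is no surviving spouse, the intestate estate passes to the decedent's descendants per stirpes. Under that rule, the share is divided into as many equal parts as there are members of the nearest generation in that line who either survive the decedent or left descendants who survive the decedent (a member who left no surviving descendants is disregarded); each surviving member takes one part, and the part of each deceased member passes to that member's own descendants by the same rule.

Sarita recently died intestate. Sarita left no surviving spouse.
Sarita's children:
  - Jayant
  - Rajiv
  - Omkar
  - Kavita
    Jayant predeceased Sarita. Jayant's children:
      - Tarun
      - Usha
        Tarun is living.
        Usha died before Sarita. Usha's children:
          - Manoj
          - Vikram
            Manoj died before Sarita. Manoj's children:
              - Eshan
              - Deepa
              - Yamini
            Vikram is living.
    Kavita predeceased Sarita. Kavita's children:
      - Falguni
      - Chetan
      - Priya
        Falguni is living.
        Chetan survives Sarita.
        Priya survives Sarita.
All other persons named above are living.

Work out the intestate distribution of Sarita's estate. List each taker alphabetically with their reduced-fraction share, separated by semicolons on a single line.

There is no surviving spouse, so the entire estate passes to Sarita's descendants per stirpes.
The estate is divided into 4 equal shares of 1/4 among Jayant, Rajiv, Omkar, Kavita.
Jayant predeceased; the 1/4 allotted to Jayant's branch passes to Jayant's issue by representation.
The 1/4 is divided into 2 equal shares of 1/8 among Tarun, Usha.
Tarun is living and takes 1/8.
Usha predeceased; the 1/8 allotted to Usha's branch passes to Usha's issue by representation.
The 1/8 is divided into 2 equal shares of 1/16 among Manoj, Vikram.
Manoj predeceased; the 1/16 allotted to Manoj's branch passes to Manoj's issue by representation.
The 1/16 is divided into 3 equal shares of 1/48 among Eshan, Deepa, Yamini.
Eshan is living and takes 1/48.
Deepa is living and takes 1/48.
Yamini is living and takes 1/48.
Vikram is living and takes 1/16.
Rajiv is living and takes 1/4.
Omkar is living and takes 1/4.
Kavita predeceased; the 1/4 allotted to Kavita's branch passes to Kavita's issue by representation.
The 1/4 is divided into 3 equal shares of 1/12 among Falguni, Chetan, Priya.
Falguni is living and takes 1/12.
Chetan is living and takes 1/12.
Priya is living and takes 1/12.

Chetan 1/12; Deepa 1/48; Eshan 1/48; Falguni 1/12; Omkar 1/4; Priya 1/12; Rajiv 1/4; Tarun 1/8; Vikram 1/16; Yamini 1/48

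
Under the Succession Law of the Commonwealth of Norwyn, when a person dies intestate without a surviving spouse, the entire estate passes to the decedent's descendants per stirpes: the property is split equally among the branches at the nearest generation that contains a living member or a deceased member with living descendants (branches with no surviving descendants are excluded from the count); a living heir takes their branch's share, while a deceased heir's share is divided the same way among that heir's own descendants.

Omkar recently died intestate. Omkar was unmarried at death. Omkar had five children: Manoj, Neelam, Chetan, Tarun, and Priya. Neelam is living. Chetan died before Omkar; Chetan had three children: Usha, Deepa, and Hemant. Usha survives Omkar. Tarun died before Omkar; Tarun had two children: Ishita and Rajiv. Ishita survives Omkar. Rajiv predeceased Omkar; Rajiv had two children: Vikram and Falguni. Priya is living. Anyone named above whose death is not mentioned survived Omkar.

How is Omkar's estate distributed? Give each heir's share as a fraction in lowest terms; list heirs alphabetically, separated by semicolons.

There is no surviving spouse, so the entire estate passes to Omkar's descendants per stirpes.
The estate is divided into 5 equal shares of 1/5 among Manoj, Neelam, Chetan, Tarun, Priya.
Manoj is living and takes 1/5.
Neelam is living and takes 1/5.
Chetan predeceased; the 1/5 allotted to Chetan's branch passes to Chetan's issue by representation.
The 1/5 is divided into 3 equal shares of 1/15 among Usha, Deepa, Hemant.
Usha is living and takes 1/15.
Deepa is living and takes 1/15.
Hemant is living and takes 1/15.
Tarun predeceased; the 1/5 allotted to Tarun's branch passes to Tarun's issue by representation.
The 1/5 is divided into 2 equal shares of 1/10 among Ishita, Rajiv.
Ishita is living and takes 1/10.
Rajiv predeceased; the 1/10 allotted to Rajiv's branch passes to Rajiv's issue by representation.
The 1/10 is divided into 2 equal shares of 1/20 among Vikram, Falguni.
Vikram is living and takes 1/20.
Falguni is living and takes 1/20.
Priya is living and takes 1/5.

Deepa 1/15; Falguni 1/20; Hemant 1/15; Ishita 1/10; Manoj 1/5; Neelam 1/5; Priya 1/5; Usha 1/15; Vikram 1/20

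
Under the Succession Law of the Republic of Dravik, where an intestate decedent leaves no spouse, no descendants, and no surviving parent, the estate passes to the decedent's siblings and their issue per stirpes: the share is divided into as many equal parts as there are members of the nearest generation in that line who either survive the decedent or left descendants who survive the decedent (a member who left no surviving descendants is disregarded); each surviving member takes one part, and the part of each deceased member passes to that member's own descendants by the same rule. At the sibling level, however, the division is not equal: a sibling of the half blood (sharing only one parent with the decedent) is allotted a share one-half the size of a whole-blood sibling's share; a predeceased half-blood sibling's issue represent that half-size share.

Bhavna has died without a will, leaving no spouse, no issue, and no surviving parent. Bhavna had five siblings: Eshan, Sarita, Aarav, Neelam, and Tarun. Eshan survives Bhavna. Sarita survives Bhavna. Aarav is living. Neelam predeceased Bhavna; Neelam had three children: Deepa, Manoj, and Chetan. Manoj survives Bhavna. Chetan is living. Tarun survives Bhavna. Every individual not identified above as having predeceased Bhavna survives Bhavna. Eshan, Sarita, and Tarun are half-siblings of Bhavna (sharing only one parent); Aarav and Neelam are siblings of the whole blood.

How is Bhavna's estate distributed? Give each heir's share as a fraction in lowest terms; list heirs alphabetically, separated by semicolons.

Aarav 2/7; Chetan 2/21; Deepa 2/21; Eshan 1/7; Manoj 2/21; Sarita 1/7; Tarun 1/7

No spouse, descendants, or parent survives, so the estate passes to Bhavna's siblings per stirpes.
Half-blood siblings count for one-half the weight of whole-blood siblings at the initial division.
Dividing 1 in proportion to weights (total weight 7/2): Eshan (weight 1/2) → 1/7; Sarita (weight 1/2) → 1/7; Aarav (weight 1) → 2/7; Neelam (weight 1) → 2/7; Tarun (weight 1/2) → 1/7.
Eshan is living and takes 1/7.
Sarita is living and takes 1/7.
Aarav is living and takes 2/7.
Neelam predeceased; the 2/7 allotted to Neelam's branch passes to Neelam's issue by representation.
The 2/7 is divided into 3 equal shares of 2/21 among Deepa, Manoj, Chetan.
Deepa is living and takes 2/21.
Manoj is living and takes 2/21.
Chetan is living and takes 2/21.
Tarun is living and takes 1/7.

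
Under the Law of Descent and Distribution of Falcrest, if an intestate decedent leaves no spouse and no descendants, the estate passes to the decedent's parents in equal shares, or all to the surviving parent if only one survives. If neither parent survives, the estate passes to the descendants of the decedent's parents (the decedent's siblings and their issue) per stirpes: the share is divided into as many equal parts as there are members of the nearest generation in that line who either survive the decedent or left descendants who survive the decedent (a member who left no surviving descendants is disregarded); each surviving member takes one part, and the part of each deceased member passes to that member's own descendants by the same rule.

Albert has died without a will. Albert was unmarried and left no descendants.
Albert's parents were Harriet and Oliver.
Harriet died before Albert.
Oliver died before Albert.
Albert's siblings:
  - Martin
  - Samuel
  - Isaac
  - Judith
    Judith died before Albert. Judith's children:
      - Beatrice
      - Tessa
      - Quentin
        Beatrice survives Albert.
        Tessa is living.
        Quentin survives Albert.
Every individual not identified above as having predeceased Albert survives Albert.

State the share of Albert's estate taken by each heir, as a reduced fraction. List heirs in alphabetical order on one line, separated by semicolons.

Beatrice 1/12; Isaac 1/4; Martin 1/4; Quentin 1/12; Samuel 1/4; Tessa 1/12

Neither parent survives and there are no descendants, so the estate passes to Albert's siblings and their issue per stirpes.
The estate is divided into 4 equal shares of 1/4 among Martin, Samuel, Isaac, Judith.
Martin is living and takes 1/4.
Samuel is living and takes 1/4.
Isaac is living and takes 1/4.
Judith predeceased; the 1/4 allotted to Judith's branch passes to Judith's issue by representation.
The 1/4 is divided into 3 equal shares of 1/12 among Beatrice, Tessa, Quentin.
Beatrice is living and takes 1/12.
Tessa is living and takes 1/12.
Quentin is living and takes 1/12.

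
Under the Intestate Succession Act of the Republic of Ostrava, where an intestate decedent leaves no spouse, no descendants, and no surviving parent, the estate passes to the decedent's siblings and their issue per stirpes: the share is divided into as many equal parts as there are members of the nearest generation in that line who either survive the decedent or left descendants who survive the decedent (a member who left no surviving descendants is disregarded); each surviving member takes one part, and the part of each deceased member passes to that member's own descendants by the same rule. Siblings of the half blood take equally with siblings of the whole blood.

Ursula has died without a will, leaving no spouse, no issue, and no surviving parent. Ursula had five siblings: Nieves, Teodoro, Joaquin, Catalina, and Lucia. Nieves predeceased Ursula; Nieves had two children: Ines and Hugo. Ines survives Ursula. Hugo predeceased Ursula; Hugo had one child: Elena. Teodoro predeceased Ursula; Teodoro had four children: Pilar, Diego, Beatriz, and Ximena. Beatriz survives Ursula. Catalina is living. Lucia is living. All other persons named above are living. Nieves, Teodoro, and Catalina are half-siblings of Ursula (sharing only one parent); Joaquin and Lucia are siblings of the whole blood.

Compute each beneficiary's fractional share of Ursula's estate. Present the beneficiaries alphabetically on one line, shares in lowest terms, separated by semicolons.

Beatriz 1/20; Catalina 1/5; Diego 1/20; Elena 1/10; Ines 1/10; Joaquin 1/5; Lucia 1/5; Pilar 1/20; Ximena 1/20

No spouse, descendants, or parent survives, so the estate passes to Ursula's siblings per stirpes.
Half-blood and whole-blood siblings take equally under the stated rule.
The estate is divided into 5 equal shares of 1/5 among Nieves, Teodoro, Joaquin, Catalina, Lucia.
Nieves predeceased; the 1/5 allotted to Nieves's branch passes to Nieves's issue by representation.
The 1/5 is divided into 2 equal shares of 1/10 among Ines, Hugo.
Ines is living and takes 1/10.
Hugo predeceased; the 1/10 allotted to Hugo's branch passes to Hugo's issue by representation.
Elena is the sole taker at this level and receives the full 1/10.
Teodoro predeceased; the 1/5 allotted to Teodoro's branch passes to Teodoro's issue by representation.
The 1/5 is divided into 4 equal shares of 1/20 among Pilar, Diego, Beatriz, Ximena.
Pilar is living and takes 1/20.
Diego is living and takes 1/20.
Beatriz is living and takes 1/20.
Ximena is living and takes 1/20.
Joaquin is living and takes 1/5.
Catalina is living and takes 1/5.
Lucia is living and takes 1/5.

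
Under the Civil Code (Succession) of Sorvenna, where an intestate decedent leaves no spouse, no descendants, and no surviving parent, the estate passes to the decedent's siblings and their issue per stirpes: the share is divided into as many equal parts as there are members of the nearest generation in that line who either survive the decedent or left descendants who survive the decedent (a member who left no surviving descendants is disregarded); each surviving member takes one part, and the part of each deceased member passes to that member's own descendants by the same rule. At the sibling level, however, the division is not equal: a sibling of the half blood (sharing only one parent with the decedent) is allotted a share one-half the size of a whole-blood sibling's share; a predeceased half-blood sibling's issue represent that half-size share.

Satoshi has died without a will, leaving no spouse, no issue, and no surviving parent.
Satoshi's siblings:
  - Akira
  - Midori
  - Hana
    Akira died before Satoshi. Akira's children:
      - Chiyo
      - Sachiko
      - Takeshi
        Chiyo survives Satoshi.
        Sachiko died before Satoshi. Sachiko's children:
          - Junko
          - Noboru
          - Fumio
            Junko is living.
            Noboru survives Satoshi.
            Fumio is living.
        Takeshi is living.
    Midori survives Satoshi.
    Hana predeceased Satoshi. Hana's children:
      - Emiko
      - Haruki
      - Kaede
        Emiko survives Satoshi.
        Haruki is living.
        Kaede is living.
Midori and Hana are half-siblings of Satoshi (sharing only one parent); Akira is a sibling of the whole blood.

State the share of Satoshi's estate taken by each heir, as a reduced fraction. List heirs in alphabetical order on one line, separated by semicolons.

No spouse, descendants, or parent survives, so the estate passes to Satoshi's siblings per stirpes.
Half-blood siblings count for one-half the weight of whole-blood siblings at the initial division.
Dividing 1 in proportion to weights (total weight 2): Akira (weight 1) → 1/2; Midori (weight 1/2) → 1/4; Hana (weight 1/2) → 1/4.
Akira predeceased; the 1/2 allotted to Akira's branch passes to Akira's issue by representation.
The 1/2 is divided into 3 equal shares of 1/6 among Chiyo, Sachiko, Takeshi.
Chiyo is living and takes 1/6.
Sachiko predeceased; the 1/6 allotted to Sachiko's branch passes to Sachiko's issue by representation.
The 1/6 is divided into 3 equal shares of 1/18 among Junko, Noboru, Fumio.
Junko is living and takes 1/18.
Noboru is living and takes 1/18.
Fumio is living and takes 1/18.
Takeshi is living and takes 1/6.
Midori is living and takes 1/4.
Hana predeceased; the 1/4 allotted to Hana's branch passes to Hana's issue by representation.
The 1/4 is divided into 3 equal shares of 1/12 among Emiko, Haruki, Kaede.
Emiko is living and takes 1/12.
Haruki is living and takes 1/12.
Kaede is living and takes 1/12.

Chiyo 1/6; Emiko 1/12; Fumio 1/18; Haruki 1/12; Junko 1/18; Kaede 1/12; Midori 1/4; Noboru 1/18; Takeshi 1/6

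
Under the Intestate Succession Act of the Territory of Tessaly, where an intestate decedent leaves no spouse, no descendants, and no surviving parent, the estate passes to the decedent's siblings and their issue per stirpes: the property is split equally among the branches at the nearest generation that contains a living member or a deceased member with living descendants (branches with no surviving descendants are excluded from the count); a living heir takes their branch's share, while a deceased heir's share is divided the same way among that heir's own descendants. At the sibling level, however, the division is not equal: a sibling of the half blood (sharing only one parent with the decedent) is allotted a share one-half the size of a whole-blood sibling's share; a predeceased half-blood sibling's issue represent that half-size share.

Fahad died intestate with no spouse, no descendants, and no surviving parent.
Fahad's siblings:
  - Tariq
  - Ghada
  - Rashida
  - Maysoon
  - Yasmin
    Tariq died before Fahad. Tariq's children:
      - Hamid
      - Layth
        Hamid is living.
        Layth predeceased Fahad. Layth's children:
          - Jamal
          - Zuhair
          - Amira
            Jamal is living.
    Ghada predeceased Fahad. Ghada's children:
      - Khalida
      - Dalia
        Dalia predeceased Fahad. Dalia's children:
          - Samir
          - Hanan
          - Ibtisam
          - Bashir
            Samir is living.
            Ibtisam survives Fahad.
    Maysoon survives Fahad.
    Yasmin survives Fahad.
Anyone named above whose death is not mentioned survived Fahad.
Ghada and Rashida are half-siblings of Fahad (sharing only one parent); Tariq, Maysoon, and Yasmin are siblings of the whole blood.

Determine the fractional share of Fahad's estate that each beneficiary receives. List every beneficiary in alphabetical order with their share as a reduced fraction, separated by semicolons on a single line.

Amira 1/24; Bashir 1/64; Hamid 1/8; Hanan 1/64; Ibtisam 1/64; Jamal 1/24; Khalida 1/16; Maysoon 1/4; Rashida 1/8; Samir 1/64; Yasmin 1/4; Zuhair 1/24

No spouse, descendants, or parent survives, so the estate passes to Fahad's siblings per stirpes.
Half-blood siblings count for one-half the weight of whole-blood siblings at the initial division.
Dividing 1 in proportion to weights (total weight 4): Tariq (weight 1) → 1/4; Ghada (weight 1/2) → 1/8; Rashida (weight 1/2) → 1/8; Maysoon (weight 1) → 1/4; Yasmin (weight 1) → 1/4.
Tariq predeceased; the 1/4 allotted to Tariq's branch passes to Tariq's issue by representation.
The 1/4 is divided into 2 equal shares of 1/8 among Hamid, Layth.
Hamid is living and takes 1/8.
Layth predeceased; the 1/8 allotted to Layth's branch passes to Layth's issue by representation.
The 1/8 is divided into 3 equal shares of 1/24 among Jamal, Zuhair, Amira.
Jamal is living and takes 1/24.
Zuhair is living and takes 1/24.
Amira is living and takes 1/24.
Ghada predeceased; the 1/8 allotted to Ghada's branch passes to Ghada's issue by representation.
The 1/8 is divided into 2 equal shares of 1/16 among Khalida, Dalia.
Khalida is living and takes 1/16.
Dalia predeceased; the 1/16 allotted to Dalia's branch passes to Dalia's issue by representation.
The 1/16 is divided into 4 equal shares of 1/64 among Samir, Hanan, Ibtisam, Bashir.
Samir is living and takes 1/64.
Hanan is living and takes 1/64.
Ibtisam is living and takes 1/64.
Bashir is living and takes 1/64.
Rashida is living and takes 1/8.
Maysoon is living and takes 1/4.
Yasmin is living and takes 1/4.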